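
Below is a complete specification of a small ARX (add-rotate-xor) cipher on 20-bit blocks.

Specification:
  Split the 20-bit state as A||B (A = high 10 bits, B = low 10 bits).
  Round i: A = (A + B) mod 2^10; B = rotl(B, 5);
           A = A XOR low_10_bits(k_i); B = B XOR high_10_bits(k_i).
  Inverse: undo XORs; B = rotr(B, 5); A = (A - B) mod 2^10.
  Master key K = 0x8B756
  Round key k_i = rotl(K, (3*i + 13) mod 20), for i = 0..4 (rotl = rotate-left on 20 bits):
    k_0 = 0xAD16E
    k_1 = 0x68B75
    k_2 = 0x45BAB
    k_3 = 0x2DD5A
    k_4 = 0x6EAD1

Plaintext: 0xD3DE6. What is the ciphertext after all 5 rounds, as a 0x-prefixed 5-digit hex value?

s_0 = plaintext = 0xD3DE6
s_1 = Round(s_0, k_0) = 0x16E7B
s_2 = Round(s_1, k_1) = 0x68ED1
s_3 = Round(s_2, k_2) = 0xF7F20
s_4 = Round(s_3, k_3) = 0xE94AE
s_5 = Round(s_4, k_4) = 0xA087F

0xA087F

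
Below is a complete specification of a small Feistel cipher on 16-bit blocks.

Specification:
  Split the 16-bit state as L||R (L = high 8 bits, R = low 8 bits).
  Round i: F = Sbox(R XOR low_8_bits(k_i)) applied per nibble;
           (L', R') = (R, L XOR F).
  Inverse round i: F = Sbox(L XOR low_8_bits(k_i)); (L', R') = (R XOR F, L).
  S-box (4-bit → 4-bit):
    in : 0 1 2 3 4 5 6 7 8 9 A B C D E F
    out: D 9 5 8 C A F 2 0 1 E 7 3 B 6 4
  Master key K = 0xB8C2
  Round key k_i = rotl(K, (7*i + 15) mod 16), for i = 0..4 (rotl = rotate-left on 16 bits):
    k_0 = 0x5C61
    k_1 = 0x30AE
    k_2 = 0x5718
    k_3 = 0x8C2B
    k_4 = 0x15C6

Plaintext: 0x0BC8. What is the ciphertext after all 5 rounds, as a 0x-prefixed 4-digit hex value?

s_0 = plaintext = 0x0BC8
s_1 = Round(s_0, k_0) = 0xC8EA
s_2 = Round(s_1, k_1) = 0xEA04
s_3 = Round(s_2, k_2) = 0x0479
s_4 = Round(s_3, k_3) = 0x79A1
s_5 = Round(s_4, k_4) = 0xA18B

0xA18B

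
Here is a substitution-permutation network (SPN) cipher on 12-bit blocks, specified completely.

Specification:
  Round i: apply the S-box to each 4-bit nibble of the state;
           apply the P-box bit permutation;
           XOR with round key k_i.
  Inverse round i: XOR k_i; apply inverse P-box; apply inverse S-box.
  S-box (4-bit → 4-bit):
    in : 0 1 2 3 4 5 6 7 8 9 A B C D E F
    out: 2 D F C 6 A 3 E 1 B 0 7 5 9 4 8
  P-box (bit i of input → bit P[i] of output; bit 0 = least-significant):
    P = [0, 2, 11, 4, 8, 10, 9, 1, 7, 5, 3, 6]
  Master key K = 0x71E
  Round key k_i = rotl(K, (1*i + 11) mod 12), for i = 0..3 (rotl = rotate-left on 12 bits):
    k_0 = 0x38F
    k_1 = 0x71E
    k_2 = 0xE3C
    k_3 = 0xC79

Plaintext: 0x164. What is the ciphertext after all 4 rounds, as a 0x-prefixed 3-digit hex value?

0xD6E

s_0 = plaintext = 0x164
s_1 = Round(s_0, k_0) = 0xE43
s_2 = Round(s_1, k_1) = 0x906
s_3 = Round(s_2, k_2) = 0xAD9
s_4 = Round(s_3, k_3) = 0xD6E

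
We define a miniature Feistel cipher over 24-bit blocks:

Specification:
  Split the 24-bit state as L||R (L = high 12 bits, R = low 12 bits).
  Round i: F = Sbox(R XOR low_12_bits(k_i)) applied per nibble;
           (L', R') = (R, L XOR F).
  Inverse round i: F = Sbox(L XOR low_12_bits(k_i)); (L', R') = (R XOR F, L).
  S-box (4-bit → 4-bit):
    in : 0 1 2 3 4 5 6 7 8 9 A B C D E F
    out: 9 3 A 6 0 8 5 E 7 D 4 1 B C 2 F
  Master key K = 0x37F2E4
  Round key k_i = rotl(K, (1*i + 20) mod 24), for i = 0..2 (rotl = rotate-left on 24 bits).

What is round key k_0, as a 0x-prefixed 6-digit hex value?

0x437F2E

K = 0x37F2E4
k_0 = rotl(K, (1*0+20) mod 24) = rotl(K, 20) = 0x437F2E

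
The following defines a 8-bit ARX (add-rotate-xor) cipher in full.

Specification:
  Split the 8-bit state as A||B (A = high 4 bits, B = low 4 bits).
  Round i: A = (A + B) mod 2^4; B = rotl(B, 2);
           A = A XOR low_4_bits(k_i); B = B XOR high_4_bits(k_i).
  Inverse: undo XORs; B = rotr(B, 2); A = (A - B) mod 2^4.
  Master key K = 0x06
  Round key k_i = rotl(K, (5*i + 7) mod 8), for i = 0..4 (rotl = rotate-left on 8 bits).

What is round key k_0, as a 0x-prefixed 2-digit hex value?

0x03

K = 0x06
k_0 = rotl(K, (5*0+7) mod 8) = rotl(K, 7) = 0x03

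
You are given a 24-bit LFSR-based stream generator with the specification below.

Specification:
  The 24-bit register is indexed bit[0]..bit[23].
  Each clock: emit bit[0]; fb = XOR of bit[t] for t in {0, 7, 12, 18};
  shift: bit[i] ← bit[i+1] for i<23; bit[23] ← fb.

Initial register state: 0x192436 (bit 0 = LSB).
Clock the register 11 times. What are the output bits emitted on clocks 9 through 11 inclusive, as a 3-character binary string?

001

reg_0 = 0x192436
clock 1: out=0, reg = 0x0C921B
clock 2: out=1, reg = 0x86490D
clock 3: out=1, reg = 0x432486
clock 4: out=0, reg = 0xA19243
clock 5: out=1, reg = 0x50C921
clock 6: out=1, reg = 0xA86490
clock 7: out=0, reg = 0xD43248
clock 8: out=0, reg = 0x6A1924
clock 9: out=0, reg = 0xB50C92
clock 10: out=0, reg = 0x5A8649
clock 11: out=1, reg = 0xAD4324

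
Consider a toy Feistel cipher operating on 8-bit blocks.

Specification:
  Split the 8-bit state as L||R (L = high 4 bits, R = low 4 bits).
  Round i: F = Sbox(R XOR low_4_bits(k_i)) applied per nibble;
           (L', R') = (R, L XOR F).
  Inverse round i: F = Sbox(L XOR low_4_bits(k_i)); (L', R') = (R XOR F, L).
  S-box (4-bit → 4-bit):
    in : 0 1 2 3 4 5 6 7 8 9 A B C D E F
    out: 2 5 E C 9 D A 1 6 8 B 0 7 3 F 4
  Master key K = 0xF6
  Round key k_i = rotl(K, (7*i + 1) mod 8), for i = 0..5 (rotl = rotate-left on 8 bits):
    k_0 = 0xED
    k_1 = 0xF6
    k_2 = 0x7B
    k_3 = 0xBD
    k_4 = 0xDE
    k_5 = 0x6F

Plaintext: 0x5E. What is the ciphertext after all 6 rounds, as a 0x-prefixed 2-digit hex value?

0x95

s_0 = plaintext = 0x5E
s_1 = Round(s_0, k_0) = 0xE9
s_2 = Round(s_1, k_1) = 0x9A
s_3 = Round(s_2, k_2) = 0xAC
s_4 = Round(s_3, k_3) = 0xCF
s_5 = Round(s_4, k_4) = 0xF9
s_6 = Round(s_5, k_5) = 0x95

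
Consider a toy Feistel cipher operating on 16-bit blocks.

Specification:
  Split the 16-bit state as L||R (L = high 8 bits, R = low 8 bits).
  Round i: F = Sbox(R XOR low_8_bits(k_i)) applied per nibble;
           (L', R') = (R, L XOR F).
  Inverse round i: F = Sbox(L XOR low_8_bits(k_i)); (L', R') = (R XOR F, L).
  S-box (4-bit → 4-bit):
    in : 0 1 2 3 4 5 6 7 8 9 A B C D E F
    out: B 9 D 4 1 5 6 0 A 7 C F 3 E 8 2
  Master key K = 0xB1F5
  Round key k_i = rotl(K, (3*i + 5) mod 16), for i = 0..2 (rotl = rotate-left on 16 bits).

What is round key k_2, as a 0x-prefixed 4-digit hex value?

K = 0xB1F5
k_0 = rotl(K, (3*0+5) mod 16) = rotl(K, 5) = 0x3EB6
k_1 = rotl(K, (3*1+5) mod 16) = rotl(K, 8) = 0xF5B1
k_2 = rotl(K, (3*2+5) mod 16) = rotl(K, 11) = 0xAD8F

0xAD8F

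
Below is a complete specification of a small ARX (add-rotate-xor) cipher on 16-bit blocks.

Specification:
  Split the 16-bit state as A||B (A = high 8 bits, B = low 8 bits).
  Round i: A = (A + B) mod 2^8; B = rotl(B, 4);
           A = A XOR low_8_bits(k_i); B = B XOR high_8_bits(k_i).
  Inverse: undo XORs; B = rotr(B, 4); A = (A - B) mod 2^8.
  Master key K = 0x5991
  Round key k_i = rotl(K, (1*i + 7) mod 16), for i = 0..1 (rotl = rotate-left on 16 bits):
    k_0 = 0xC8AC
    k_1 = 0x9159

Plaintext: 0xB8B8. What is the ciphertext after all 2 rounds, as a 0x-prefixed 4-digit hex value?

0x46A5

s_0 = plaintext = 0xB8B8
s_1 = Round(s_0, k_0) = 0xDC43
s_2 = Round(s_1, k_1) = 0x46A5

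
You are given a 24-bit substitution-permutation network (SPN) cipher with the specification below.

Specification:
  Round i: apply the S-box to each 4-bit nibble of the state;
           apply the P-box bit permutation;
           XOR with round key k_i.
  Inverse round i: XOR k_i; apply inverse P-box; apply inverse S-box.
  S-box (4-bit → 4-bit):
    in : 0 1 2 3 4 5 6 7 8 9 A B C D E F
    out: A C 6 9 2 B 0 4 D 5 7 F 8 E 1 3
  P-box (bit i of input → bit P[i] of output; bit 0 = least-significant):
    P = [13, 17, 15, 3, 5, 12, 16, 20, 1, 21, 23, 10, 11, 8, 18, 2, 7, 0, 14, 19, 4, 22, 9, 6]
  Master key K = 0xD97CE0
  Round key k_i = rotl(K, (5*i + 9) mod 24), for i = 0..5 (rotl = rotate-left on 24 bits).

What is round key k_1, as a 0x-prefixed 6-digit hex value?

0x38365F

K = 0xD97CE0
k_0 = rotl(K, (5*0+9) mod 24) = rotl(K, 9) = 0xF9C1B2
k_1 = rotl(K, (5*1+9) mod 24) = rotl(K, 14) = 0x38365F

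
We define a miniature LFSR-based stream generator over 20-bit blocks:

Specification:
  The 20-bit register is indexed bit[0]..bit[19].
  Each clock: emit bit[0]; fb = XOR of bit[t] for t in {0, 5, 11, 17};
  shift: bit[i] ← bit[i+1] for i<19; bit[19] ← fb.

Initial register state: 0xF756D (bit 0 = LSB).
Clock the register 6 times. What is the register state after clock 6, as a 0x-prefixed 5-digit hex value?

reg_0 = 0xF756D
clock 1: out=1, reg = 0xFBAB6
clock 2: out=0, reg = 0xFDD5B
clock 3: out=1, reg = 0xFEEAD
clock 4: out=1, reg = 0x7F756
clock 5: out=0, reg = 0xBFBAB
clock 6: out=1, reg = 0x5FDD5

0x5FDD5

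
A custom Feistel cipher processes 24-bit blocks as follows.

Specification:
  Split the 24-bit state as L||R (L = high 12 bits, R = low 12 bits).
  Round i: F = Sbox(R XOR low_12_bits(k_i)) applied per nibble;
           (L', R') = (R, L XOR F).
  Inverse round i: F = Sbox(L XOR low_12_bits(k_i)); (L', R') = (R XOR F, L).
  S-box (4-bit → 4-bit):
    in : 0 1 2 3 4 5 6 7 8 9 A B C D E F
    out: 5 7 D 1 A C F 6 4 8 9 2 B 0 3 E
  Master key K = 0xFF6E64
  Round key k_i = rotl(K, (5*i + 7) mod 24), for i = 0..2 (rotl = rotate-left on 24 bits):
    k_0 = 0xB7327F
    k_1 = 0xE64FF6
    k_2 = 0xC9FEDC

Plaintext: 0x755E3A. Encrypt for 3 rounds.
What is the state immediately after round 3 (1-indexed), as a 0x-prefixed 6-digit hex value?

0xF64BDD

s_0 = plaintext = 0x755E3A
s_1 = Round(s_0, k_0) = 0xE3ACF9
s_2 = Round(s_1, k_1) = 0xCF9F64
s_3 = Round(s_2, k_2) = 0xF64BDD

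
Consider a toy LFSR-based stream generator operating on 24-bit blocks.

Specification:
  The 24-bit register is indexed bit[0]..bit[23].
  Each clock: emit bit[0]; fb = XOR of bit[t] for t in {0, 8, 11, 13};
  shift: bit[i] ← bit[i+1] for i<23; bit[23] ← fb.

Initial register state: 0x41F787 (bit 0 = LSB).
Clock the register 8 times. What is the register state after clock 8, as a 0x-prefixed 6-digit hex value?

reg_0 = 0x41F787
clock 1: out=1, reg = 0xA0FBC3
clock 2: out=1, reg = 0x507DE1
clock 3: out=1, reg = 0x283EF0
clock 4: out=0, reg = 0x141F78
clock 5: out=0, reg = 0x0A0FBC
clock 6: out=0, reg = 0x0507DE
clock 7: out=0, reg = 0x8283EF
clock 8: out=1, reg = 0x4141F7

0x4141F7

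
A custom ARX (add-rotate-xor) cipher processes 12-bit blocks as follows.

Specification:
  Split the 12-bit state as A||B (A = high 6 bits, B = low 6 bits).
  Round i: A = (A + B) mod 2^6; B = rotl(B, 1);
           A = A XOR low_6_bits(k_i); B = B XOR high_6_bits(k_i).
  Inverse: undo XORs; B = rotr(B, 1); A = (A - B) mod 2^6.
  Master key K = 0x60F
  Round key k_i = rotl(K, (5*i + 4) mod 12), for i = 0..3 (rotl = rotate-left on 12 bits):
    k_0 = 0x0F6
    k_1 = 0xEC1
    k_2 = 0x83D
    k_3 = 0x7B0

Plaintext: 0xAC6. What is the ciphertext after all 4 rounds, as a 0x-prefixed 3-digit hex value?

s_0 = plaintext = 0xAC6
s_1 = Round(s_0, k_0) = 0x1CF
s_2 = Round(s_1, k_1) = 0x5E5
s_3 = Round(s_2, k_2) = 0x06B
s_4 = Round(s_3, k_3) = 0x709

0x709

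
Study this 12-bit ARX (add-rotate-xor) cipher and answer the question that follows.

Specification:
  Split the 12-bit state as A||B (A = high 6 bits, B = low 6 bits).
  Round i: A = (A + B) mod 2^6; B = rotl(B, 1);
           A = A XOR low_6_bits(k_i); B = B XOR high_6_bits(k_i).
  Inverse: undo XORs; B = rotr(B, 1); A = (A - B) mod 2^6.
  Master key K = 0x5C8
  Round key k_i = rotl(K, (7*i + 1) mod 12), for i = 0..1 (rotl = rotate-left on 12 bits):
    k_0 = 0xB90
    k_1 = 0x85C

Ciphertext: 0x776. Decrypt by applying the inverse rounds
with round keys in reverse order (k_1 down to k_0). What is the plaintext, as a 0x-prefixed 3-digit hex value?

s_0 = ciphertext = 0x776
s_1 = InvRound(s_0, k_1) = 0x5AB
s_2 = InvRound(s_1, k_0) = 0x922

0x922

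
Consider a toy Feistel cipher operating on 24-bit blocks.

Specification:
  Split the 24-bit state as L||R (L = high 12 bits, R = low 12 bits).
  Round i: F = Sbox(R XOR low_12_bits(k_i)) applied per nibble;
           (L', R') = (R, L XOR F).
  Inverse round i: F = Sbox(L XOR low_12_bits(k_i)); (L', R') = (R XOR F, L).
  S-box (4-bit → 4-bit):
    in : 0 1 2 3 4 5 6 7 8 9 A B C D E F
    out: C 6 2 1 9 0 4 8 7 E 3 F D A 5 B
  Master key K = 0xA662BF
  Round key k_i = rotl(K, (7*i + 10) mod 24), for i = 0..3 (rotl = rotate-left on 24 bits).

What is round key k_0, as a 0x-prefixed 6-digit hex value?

K = 0xA662BF
k_0 = rotl(K, (7*0+10) mod 24) = rotl(K, 10) = 0x8AFE99

0x8AFE99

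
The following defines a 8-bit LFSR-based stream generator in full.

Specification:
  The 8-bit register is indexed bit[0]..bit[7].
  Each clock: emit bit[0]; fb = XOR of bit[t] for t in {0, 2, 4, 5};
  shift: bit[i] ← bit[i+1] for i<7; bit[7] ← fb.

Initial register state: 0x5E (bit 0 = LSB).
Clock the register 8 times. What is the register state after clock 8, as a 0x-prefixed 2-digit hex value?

0xDE

reg_0 = 0x5E
clock 1: out=0, reg = 0x2F
clock 2: out=1, reg = 0x97
clock 3: out=1, reg = 0xCB
clock 4: out=1, reg = 0xE5
clock 5: out=1, reg = 0xF2
clock 6: out=0, reg = 0x79
clock 7: out=1, reg = 0xBC
clock 8: out=0, reg = 0xDE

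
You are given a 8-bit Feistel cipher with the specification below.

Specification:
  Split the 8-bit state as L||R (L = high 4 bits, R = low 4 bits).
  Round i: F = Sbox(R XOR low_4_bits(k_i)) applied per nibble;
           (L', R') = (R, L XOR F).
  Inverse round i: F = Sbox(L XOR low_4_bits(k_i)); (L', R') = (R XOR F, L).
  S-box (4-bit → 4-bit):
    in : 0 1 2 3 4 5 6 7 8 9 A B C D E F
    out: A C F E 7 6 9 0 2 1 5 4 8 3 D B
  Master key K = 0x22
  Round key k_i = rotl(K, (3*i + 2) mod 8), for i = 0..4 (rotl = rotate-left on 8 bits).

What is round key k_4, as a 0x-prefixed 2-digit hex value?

K = 0x22
k_0 = rotl(K, (3*0+2) mod 8) = rotl(K, 2) = 0x88
k_1 = rotl(K, (3*1+2) mod 8) = rotl(K, 5) = 0x44
k_2 = rotl(K, (3*2+2) mod 8) = rotl(K, 0) = 0x22
k_3 = rotl(K, (3*3+2) mod 8) = rotl(K, 3) = 0x11
k_4 = rotl(K, (3*4+2) mod 8) = rotl(K, 6) = 0x88

0x88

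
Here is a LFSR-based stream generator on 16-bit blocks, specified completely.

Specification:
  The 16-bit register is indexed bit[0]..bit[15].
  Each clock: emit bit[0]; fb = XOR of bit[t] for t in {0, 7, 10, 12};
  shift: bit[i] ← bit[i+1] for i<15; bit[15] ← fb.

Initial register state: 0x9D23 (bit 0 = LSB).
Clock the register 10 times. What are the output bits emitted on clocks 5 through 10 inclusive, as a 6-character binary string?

010010

reg_0 = 0x9D23
clock 1: out=1, reg = 0xCE91
clock 2: out=1, reg = 0xE748
clock 3: out=0, reg = 0xF3A4
clock 4: out=0, reg = 0x79D2
clock 5: out=0, reg = 0x3CE9
clock 6: out=1, reg = 0x1E74
clock 7: out=0, reg = 0x0F3A
clock 8: out=0, reg = 0x879D
clock 9: out=1, reg = 0xC3CE
clock 10: out=0, reg = 0xE1E7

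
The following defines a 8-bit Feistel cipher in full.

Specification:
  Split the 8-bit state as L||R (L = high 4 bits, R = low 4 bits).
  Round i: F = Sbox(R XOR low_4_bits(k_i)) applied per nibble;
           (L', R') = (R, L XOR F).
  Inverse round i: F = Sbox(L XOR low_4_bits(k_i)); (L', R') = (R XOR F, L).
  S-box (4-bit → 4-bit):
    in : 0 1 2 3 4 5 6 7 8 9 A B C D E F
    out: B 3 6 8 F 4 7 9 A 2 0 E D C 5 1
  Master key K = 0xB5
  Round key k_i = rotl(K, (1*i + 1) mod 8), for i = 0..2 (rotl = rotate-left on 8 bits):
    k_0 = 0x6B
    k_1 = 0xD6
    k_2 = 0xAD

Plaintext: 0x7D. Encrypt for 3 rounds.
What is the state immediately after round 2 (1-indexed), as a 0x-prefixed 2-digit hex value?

0x0A

s_0 = plaintext = 0x7D
s_1 = Round(s_0, k_0) = 0xD0
s_2 = Round(s_1, k_1) = 0x0A
s_3 = Round(s_2, k_2) = 0xA9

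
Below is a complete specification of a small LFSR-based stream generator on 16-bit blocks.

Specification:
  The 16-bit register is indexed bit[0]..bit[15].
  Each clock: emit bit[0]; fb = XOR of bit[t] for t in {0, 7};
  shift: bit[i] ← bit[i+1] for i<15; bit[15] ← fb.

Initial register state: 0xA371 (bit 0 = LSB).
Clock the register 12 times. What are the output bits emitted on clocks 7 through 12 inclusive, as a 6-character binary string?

reg_0 = 0xA371
clock 1: out=1, reg = 0xD1B8
clock 2: out=0, reg = 0xE8DC
clock 3: out=0, reg = 0xF46E
clock 4: out=0, reg = 0x7A37
clock 5: out=1, reg = 0xBD1B
clock 6: out=1, reg = 0xDE8D
clock 7: out=1, reg = 0x6F46
clock 8: out=0, reg = 0x37A3
clock 9: out=1, reg = 0x1BD1
clock 10: out=1, reg = 0x0DE8
clock 11: out=0, reg = 0x86F4
clock 12: out=0, reg = 0xC37A

101100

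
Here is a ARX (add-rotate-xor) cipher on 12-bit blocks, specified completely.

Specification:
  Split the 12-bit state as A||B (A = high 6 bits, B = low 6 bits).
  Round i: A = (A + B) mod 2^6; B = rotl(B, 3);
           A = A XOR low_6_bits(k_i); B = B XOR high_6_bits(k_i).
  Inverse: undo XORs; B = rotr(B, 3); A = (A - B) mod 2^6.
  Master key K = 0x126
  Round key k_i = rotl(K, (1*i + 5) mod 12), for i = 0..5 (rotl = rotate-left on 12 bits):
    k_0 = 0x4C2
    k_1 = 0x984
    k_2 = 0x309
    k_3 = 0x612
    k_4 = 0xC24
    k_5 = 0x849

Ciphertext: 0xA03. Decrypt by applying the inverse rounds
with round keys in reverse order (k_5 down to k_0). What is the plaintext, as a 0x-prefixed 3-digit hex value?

0x6A1

s_0 = ciphertext = 0xA03
s_1 = InvRound(s_0, k_5) = 0x354
s_2 = InvRound(s_1, k_4) = 0x164
s_3 = InvRound(s_2, k_3) = 0xC27
s_4 = InvRound(s_3, k_2) = 0x71D
s_5 = InvRound(s_4, k_1) = 0xE5F
s_6 = InvRound(s_5, k_0) = 0x6A1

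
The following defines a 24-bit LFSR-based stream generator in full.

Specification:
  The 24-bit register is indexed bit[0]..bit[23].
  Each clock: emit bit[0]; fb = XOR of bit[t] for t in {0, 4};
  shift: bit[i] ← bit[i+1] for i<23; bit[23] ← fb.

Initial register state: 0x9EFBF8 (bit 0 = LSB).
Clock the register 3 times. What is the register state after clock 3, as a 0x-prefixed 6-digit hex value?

0xF3DF7F

reg_0 = 0x9EFBF8
clock 1: out=0, reg = 0xCF7DFC
clock 2: out=0, reg = 0xE7BEFE
clock 3: out=0, reg = 0xF3DF7F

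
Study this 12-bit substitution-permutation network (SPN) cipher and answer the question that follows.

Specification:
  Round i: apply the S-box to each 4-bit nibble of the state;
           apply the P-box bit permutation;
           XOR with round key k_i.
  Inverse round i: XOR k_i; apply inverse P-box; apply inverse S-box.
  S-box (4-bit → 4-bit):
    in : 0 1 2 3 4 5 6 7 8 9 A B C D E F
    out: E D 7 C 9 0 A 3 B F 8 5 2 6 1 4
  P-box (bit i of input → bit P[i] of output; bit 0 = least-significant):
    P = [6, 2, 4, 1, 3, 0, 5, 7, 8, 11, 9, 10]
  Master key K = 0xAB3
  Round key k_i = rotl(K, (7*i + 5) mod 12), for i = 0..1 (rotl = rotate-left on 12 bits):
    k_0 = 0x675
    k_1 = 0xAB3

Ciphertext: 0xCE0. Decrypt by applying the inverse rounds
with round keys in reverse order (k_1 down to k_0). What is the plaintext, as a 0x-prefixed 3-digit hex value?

s_0 = ciphertext = 0xCE0
s_1 = InvRound(s_0, k_1) = 0x3C1
s_2 = InvRound(s_1, k_0) = 0x43D

0x43D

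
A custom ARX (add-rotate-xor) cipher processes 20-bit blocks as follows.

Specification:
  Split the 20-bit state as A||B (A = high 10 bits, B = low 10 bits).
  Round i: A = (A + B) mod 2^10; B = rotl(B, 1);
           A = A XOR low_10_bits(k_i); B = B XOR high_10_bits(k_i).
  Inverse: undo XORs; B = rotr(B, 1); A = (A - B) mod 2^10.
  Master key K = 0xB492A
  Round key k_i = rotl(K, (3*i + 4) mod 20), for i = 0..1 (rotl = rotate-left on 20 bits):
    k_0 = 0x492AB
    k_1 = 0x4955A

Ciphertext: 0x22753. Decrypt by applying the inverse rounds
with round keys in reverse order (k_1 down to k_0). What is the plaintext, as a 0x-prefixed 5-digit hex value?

0x0920F

s_0 = ciphertext = 0x22753
s_1 = InvRound(s_0, k_1) = 0x2613B
s_2 = InvRound(s_1, k_0) = 0x0920F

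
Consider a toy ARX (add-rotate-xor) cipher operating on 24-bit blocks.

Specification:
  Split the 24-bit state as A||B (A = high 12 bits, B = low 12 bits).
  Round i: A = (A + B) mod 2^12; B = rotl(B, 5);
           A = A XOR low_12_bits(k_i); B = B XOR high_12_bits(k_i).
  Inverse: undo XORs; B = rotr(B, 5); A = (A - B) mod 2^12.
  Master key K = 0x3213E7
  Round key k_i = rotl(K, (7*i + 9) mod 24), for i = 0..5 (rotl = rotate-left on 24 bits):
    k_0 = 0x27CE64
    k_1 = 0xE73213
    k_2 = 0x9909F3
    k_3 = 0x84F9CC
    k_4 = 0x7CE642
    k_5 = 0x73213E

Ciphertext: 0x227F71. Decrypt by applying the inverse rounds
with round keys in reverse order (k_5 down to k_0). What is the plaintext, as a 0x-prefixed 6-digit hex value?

s_0 = ciphertext = 0x227F71
s_1 = InvRound(s_0, k_5) = 0x1571C2
s_2 = InvRound(s_1, k_4) = 0x0E5630
s_3 = InvRound(s_2, k_3) = 0x936FF3
s_4 = InvRound(s_3, k_2) = 0xF121B3
s_5 = InvRound(s_4, k_1) = 0xC8307E
s_6 = InvRound(s_5, k_0) = 0x1D7110

0x1D7110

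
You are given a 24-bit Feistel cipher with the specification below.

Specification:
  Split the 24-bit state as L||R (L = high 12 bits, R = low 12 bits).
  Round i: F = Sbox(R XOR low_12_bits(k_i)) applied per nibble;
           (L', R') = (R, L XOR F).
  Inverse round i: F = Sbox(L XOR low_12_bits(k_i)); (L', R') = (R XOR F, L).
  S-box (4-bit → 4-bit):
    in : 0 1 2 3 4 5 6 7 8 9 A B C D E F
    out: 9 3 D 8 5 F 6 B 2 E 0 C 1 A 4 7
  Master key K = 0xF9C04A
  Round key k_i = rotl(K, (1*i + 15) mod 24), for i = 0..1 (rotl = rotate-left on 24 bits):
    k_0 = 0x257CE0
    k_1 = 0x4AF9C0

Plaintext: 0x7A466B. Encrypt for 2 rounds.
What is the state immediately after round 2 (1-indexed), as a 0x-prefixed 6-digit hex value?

s_0 = plaintext = 0x7A466B
s_1 = Round(s_0, k_0) = 0x66B788
s_2 = Round(s_1, k_1) = 0x788239

0x788239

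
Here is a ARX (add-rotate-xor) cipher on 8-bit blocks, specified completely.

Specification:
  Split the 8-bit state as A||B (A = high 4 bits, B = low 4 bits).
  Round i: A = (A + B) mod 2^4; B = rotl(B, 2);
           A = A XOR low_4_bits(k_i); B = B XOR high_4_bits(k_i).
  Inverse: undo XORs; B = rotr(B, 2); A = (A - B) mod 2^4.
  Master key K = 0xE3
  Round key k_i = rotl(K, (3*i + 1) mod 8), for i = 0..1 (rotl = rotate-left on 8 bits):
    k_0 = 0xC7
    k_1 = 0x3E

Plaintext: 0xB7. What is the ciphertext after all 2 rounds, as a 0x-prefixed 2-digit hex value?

s_0 = plaintext = 0xB7
s_1 = Round(s_0, k_0) = 0x51
s_2 = Round(s_1, k_1) = 0x87

0x87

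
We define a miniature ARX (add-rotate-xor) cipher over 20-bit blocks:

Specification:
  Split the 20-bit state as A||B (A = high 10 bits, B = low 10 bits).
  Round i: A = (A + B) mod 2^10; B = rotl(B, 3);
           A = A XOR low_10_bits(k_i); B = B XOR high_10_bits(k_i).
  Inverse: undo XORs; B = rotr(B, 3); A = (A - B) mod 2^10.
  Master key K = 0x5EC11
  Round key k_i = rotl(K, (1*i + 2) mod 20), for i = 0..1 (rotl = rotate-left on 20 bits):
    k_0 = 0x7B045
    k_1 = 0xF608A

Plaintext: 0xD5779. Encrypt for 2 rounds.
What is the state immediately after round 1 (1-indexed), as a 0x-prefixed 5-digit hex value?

0xA2E22

s_0 = plaintext = 0xD5779
s_1 = Round(s_0, k_0) = 0xA2E22
s_2 = Round(s_1, k_1) = 0x09ECC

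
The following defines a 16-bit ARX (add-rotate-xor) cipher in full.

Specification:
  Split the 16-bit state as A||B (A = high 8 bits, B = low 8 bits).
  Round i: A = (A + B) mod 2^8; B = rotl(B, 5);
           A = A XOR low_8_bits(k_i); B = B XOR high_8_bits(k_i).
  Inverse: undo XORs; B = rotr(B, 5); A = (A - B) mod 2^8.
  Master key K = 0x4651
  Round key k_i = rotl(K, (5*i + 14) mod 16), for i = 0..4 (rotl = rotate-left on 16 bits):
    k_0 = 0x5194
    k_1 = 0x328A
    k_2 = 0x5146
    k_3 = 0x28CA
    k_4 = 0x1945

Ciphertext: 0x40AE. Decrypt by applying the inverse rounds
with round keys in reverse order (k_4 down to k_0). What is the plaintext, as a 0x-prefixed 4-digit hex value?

0xACFD

s_0 = ciphertext = 0x40AE
s_1 = InvRound(s_0, k_4) = 0x48BD
s_2 = InvRound(s_1, k_3) = 0xD6AC
s_3 = InvRound(s_2, k_2) = 0xA1EF
s_4 = InvRound(s_3, k_1) = 0x3DEE
s_5 = InvRound(s_4, k_0) = 0xACFD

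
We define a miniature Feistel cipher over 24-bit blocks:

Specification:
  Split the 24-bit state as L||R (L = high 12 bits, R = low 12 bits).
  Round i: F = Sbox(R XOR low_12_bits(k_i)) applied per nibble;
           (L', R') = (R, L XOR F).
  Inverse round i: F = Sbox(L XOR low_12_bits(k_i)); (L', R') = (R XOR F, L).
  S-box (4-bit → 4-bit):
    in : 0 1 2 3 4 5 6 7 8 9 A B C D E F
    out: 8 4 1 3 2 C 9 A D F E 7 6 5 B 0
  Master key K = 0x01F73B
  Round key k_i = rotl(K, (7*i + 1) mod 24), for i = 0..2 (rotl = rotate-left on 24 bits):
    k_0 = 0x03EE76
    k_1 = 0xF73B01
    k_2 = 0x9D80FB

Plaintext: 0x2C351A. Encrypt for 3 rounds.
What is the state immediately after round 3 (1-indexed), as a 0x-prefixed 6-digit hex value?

0xED8E46

s_0 = plaintext = 0x2C351A
s_1 = Round(s_0, k_0) = 0x51A555
s_2 = Round(s_1, k_1) = 0x555ED8
s_3 = Round(s_2, k_2) = 0xED8E46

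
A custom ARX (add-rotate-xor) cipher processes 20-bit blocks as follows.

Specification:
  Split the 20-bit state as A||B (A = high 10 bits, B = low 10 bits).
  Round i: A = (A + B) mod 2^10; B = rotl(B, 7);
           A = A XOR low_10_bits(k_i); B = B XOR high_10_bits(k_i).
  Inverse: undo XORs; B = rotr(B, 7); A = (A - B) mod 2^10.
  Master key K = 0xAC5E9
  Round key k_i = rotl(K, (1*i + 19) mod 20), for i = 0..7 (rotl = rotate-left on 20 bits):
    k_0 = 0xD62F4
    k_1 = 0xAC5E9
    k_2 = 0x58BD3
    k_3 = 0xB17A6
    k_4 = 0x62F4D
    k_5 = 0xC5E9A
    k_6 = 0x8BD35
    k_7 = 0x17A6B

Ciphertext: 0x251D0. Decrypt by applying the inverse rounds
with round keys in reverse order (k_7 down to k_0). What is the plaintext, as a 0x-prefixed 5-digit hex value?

s_0 = ciphertext = 0x251D0
s_1 = InvRound(s_0, k_7) = 0xA3073
s_2 = InvRound(s_1, k_6) = 0x356E4
s_3 = InvRound(s_2, k_5) = 0xAD39B
s_4 = InvRound(s_3, k_4) = 0x5D484
s_5 = InvRound(s_4, k_3) = 0x31E0C
s_6 = InvRound(s_5, k_2) = 0xE7B76
s_7 = InvRound(s_6, k_1) = 0x0F23B
s_8 = InvRound(s_7, k_0) = 0xEBB1A

0xEBB1A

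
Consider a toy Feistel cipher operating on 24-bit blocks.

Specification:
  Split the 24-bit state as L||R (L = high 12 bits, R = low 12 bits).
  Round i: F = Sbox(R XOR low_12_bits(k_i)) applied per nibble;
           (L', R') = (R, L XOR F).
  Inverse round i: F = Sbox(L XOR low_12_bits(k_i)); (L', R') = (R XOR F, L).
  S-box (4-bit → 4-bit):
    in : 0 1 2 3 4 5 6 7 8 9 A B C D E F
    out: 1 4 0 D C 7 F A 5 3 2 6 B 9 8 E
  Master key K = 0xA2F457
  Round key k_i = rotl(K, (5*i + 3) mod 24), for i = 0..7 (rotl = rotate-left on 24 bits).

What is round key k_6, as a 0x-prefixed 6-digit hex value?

0xE8AF45

K = 0xA2F457
k_0 = rotl(K, (5*0+3) mod 24) = rotl(K, 3) = 0x17A2BD
k_1 = rotl(K, (5*1+3) mod 24) = rotl(K, 8) = 0xF457A2
k_2 = rotl(K, (5*2+3) mod 24) = rotl(K, 13) = 0x8AF45E
k_3 = rotl(K, (5*3+3) mod 24) = rotl(K, 18) = 0x5E8BD1
k_4 = rotl(K, (5*4+3) mod 24) = rotl(K, 23) = 0xD17A2B
k_5 = rotl(K, (5*5+3) mod 24) = rotl(K, 4) = 0x2F457A
k_6 = rotl(K, (5*6+3) mod 24) = rotl(K, 9) = 0xE8AF45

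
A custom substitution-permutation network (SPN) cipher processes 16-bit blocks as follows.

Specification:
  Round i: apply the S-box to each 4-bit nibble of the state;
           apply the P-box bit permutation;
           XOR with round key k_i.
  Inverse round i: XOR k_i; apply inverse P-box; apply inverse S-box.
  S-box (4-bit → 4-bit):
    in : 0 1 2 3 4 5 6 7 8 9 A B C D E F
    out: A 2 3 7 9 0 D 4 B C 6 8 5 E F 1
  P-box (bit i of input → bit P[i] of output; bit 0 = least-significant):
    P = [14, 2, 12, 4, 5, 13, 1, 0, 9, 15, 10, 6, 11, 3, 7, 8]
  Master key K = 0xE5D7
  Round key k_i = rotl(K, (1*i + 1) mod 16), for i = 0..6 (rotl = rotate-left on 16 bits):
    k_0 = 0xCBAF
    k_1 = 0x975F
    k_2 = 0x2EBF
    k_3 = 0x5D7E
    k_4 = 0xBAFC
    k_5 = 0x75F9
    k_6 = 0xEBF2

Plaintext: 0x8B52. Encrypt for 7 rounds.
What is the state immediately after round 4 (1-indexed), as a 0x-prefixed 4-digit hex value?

0xE546

s_0 = plaintext = 0x8B52
s_1 = Round(s_0, k_0) = 0x82E3
s_2 = Round(s_1, k_1) = 0x6C70
s_3 = Round(s_2, k_2) = 0x2129
s_4 = Round(s_3, k_3) = 0xE546
s_5 = Round(s_4, k_4) = 0xE345
s_6 = Round(s_5, k_5) = 0xFA50
s_7 = Round(s_6, k_6) = 0x67E6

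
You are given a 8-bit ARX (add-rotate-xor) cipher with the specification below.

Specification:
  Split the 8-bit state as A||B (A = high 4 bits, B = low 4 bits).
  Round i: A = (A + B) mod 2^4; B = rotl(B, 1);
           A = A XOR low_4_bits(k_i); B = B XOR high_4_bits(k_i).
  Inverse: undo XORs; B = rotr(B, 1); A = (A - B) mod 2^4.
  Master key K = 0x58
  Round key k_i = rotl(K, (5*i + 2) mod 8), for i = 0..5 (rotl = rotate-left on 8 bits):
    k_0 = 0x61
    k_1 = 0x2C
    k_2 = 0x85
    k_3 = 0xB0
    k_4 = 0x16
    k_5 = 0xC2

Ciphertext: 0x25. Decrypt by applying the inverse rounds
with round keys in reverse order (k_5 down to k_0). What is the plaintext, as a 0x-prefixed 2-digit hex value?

0x9F

s_0 = ciphertext = 0x25
s_1 = InvRound(s_0, k_5) = 0x4C
s_2 = InvRound(s_1, k_4) = 0x4E
s_3 = InvRound(s_2, k_3) = 0xAA
s_4 = InvRound(s_3, k_2) = 0xE1
s_5 = InvRound(s_4, k_1) = 0x99
s_6 = InvRound(s_5, k_0) = 0x9F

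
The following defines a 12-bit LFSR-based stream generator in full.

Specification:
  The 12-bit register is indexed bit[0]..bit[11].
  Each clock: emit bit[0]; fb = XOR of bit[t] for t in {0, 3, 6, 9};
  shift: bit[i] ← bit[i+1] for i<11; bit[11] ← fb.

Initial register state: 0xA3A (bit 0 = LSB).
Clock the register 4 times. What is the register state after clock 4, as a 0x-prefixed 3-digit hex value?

reg_0 = 0xA3A
clock 1: out=0, reg = 0x51D
clock 2: out=1, reg = 0x28E
clock 3: out=0, reg = 0x147
clock 4: out=1, reg = 0x0A3

0x0A3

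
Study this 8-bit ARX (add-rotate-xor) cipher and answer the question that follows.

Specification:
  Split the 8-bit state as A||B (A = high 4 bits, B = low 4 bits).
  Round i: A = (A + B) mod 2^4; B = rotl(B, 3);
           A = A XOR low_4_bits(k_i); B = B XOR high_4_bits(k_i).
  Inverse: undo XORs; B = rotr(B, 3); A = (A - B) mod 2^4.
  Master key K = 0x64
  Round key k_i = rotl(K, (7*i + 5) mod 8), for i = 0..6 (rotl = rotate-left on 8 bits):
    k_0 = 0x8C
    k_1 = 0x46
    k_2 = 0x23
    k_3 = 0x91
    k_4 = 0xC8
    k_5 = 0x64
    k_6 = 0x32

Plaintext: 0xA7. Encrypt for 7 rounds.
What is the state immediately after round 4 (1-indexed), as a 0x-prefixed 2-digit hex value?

0xDF

s_0 = plaintext = 0xA7
s_1 = Round(s_0, k_0) = 0xD3
s_2 = Round(s_1, k_1) = 0x6D
s_3 = Round(s_2, k_2) = 0x0C
s_4 = Round(s_3, k_3) = 0xDF
s_5 = Round(s_4, k_4) = 0x43
s_6 = Round(s_5, k_5) = 0x3F
s_7 = Round(s_6, k_6) = 0x0C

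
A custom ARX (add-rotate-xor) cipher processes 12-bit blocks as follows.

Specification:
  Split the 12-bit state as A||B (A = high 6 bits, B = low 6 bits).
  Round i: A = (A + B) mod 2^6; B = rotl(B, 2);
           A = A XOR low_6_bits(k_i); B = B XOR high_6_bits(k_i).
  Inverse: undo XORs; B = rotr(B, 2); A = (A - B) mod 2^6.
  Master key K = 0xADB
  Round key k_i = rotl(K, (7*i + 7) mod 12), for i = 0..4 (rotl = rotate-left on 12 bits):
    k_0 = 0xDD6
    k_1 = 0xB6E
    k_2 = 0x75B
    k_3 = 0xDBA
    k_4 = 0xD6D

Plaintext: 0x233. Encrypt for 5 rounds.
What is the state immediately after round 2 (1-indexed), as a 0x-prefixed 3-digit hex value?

s_0 = plaintext = 0x233
s_1 = Round(s_0, k_0) = 0xB78
s_2 = Round(s_1, k_1) = 0x2CE
s_3 = Round(s_2, k_2) = 0x0A5
s_4 = Round(s_3, k_3) = 0x760
s_5 = Round(s_4, k_4) = 0x437

0x2CE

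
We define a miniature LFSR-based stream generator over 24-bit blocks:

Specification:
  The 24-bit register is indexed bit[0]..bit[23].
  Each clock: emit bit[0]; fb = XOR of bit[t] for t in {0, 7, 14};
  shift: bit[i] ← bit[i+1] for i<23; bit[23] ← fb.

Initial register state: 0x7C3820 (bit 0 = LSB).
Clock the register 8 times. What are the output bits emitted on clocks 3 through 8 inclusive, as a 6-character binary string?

000100

reg_0 = 0x7C3820
clock 1: out=0, reg = 0x3E1C10
clock 2: out=0, reg = 0x1F0E08
clock 3: out=0, reg = 0x0F8704
clock 4: out=0, reg = 0x07C382
clock 5: out=0, reg = 0x03E1C1
clock 6: out=1, reg = 0x81F0E0
clock 7: out=0, reg = 0x40F870
clock 8: out=0, reg = 0xA07C38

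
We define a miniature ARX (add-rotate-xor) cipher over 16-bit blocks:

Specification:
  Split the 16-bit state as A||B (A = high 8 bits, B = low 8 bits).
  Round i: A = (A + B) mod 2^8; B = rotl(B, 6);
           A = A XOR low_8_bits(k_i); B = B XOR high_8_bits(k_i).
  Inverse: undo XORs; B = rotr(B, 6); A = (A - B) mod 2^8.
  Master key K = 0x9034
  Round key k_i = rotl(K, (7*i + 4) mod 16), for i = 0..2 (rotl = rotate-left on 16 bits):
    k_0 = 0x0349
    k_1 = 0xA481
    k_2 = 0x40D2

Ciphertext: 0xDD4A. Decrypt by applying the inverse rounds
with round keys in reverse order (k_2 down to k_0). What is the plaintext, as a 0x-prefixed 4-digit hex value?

0xB9C4

s_0 = ciphertext = 0xDD4A
s_1 = InvRound(s_0, k_2) = 0xE728
s_2 = InvRound(s_1, k_1) = 0x3432
s_3 = InvRound(s_2, k_0) = 0xB9C4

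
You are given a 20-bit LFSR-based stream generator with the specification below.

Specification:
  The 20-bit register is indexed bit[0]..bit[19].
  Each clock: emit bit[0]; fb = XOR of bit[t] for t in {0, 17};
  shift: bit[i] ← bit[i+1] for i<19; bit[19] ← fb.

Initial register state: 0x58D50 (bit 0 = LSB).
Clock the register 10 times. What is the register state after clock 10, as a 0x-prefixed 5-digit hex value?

0xD0963

reg_0 = 0x58D50
clock 1: out=0, reg = 0x2C6A8
clock 2: out=0, reg = 0x96354
clock 3: out=0, reg = 0x4B1AA
clock 4: out=0, reg = 0x258D5
clock 5: out=1, reg = 0x12C6A
clock 6: out=0, reg = 0x09635
clock 7: out=1, reg = 0x84B1A
clock 8: out=0, reg = 0x4258D
clock 9: out=1, reg = 0xA12C6
clock 10: out=0, reg = 0xD0963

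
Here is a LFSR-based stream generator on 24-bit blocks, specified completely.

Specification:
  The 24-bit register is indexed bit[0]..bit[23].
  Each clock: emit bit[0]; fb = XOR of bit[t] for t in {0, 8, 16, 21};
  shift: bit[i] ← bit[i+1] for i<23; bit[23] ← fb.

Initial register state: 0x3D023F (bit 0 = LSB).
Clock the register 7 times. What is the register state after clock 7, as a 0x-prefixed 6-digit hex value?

0x927A04

reg_0 = 0x3D023F
clock 1: out=1, reg = 0x9E811F
clock 2: out=1, reg = 0x4F408F
clock 3: out=1, reg = 0x27A047
clock 4: out=1, reg = 0x93D023
clock 5: out=1, reg = 0x49E811
clock 6: out=1, reg = 0x24F408
clock 7: out=0, reg = 0x927A04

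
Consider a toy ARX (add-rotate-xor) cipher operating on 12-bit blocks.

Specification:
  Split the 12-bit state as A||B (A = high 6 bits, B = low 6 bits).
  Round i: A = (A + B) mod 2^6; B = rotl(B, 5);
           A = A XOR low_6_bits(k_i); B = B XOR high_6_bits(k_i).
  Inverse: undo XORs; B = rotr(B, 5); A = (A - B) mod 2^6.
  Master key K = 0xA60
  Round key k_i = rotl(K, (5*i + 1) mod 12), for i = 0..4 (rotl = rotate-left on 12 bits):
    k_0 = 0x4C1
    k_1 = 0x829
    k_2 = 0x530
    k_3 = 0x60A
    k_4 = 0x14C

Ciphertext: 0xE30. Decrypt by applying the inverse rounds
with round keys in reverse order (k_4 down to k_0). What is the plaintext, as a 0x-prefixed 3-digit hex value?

0x97A

s_0 = ciphertext = 0xE30
s_1 = InvRound(s_0, k_4) = 0x26B
s_2 = InvRound(s_1, k_3) = 0x727
s_3 = InvRound(s_2, k_2) = 0x167
s_4 = InvRound(s_3, k_1) = 0x78E
s_5 = InvRound(s_4, k_0) = 0x97A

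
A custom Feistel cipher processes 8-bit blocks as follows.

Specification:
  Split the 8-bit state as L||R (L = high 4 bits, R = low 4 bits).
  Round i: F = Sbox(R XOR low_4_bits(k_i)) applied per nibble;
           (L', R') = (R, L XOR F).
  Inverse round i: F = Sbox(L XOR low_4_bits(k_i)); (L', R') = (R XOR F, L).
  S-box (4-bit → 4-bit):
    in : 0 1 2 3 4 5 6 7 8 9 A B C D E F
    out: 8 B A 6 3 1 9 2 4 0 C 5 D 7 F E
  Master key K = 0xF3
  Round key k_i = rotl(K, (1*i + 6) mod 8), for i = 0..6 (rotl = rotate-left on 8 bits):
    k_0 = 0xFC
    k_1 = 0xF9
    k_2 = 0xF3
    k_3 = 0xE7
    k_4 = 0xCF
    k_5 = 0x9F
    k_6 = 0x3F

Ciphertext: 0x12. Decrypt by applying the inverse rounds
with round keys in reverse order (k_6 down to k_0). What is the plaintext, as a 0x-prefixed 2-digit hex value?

s_0 = ciphertext = 0x12
s_1 = InvRound(s_0, k_6) = 0xD1
s_2 = InvRound(s_1, k_5) = 0xBD
s_3 = InvRound(s_2, k_4) = 0xEB
s_4 = InvRound(s_3, k_3) = 0xBE
s_5 = InvRound(s_4, k_2) = 0xAB
s_6 = InvRound(s_5, k_1) = 0xDA
s_7 = InvRound(s_6, k_0) = 0x1D

0x1D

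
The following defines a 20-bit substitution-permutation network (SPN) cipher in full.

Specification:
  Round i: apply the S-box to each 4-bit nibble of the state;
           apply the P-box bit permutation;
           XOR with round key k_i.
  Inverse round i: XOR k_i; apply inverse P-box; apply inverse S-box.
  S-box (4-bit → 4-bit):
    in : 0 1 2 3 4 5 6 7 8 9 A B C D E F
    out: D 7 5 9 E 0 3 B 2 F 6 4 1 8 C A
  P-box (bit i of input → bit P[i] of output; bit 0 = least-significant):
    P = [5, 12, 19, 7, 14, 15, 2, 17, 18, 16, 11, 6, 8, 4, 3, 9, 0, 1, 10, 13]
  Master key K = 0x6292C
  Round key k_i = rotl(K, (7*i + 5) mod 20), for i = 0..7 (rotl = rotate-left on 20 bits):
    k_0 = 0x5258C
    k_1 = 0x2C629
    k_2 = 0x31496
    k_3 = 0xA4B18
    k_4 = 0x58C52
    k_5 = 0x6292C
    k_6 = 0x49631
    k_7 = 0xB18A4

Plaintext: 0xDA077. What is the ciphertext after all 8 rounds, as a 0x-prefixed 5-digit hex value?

0x02890

s_0 = plaintext = 0xDA077
s_1 = Round(s_0, k_0) = 0x3DD74
s_2 = Round(s_1, k_1) = 0x834E8
s_3 = Round(s_2, k_2) = 0x00FD0
s_4 = Round(s_3, k_3) = 0x16CF1
s_5 = Round(s_4, k_4) = 0xB1961
s_6 = Round(s_5, k_5) = 0xBF454
s_7 = Round(s_6, k_6) = 0xD88E1
s_8 = Round(s_7, k_7) = 0x02890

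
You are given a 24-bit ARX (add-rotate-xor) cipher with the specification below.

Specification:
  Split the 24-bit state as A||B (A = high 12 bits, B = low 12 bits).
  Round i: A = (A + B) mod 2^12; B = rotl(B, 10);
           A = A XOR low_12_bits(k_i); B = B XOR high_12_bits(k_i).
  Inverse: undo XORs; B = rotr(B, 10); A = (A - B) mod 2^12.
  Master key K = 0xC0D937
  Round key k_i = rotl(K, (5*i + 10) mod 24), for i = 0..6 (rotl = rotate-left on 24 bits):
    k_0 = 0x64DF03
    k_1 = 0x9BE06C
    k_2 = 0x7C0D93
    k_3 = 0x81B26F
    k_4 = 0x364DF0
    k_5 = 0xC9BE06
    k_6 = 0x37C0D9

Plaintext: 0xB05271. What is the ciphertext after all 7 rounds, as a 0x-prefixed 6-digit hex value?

s_0 = plaintext = 0xB05271
s_1 = Round(s_0, k_0) = 0x2752D1
s_2 = Round(s_1, k_1) = 0x52AD0A
s_3 = Round(s_2, k_2) = 0xFA7C82
s_4 = Round(s_3, k_3) = 0xE4633B
s_5 = Round(s_4, k_4) = 0xC71FAA
s_6 = Round(s_5, k_5) = 0x21D771
s_7 = Round(s_6, k_6) = 0x9576A0

0x9576A0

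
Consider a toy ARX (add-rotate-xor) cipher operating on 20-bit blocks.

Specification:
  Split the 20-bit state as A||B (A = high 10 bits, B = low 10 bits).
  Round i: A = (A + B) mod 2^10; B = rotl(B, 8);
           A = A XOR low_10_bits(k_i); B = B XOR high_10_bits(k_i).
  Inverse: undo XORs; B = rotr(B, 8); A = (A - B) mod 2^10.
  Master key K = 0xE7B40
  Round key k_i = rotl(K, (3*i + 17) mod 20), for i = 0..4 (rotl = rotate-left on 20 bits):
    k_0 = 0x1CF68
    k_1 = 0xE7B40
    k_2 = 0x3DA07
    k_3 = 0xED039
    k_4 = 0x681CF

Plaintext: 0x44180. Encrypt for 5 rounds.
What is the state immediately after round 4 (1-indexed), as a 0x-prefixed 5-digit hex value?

0xA2F00

s_0 = plaintext = 0x44180
s_1 = Round(s_0, k_0) = 0x7E013
s_2 = Round(s_1, k_1) = 0x52C9A
s_3 = Round(s_2, k_2) = 0xF8AD0
s_4 = Round(s_3, k_3) = 0xA2F00
s_5 = Round(s_4, k_4) = 0x11160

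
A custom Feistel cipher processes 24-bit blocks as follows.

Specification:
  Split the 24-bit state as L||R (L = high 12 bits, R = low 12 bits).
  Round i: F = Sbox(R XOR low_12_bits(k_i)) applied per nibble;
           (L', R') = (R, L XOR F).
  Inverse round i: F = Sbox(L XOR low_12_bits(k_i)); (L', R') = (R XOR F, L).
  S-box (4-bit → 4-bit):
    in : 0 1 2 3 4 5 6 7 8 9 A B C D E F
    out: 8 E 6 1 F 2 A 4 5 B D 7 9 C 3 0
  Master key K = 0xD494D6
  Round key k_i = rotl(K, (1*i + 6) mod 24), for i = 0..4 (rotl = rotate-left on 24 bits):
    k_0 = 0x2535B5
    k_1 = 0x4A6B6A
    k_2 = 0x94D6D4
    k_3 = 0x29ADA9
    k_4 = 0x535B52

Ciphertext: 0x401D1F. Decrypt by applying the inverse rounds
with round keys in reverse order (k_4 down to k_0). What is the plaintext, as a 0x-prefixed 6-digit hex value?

s_0 = ciphertext = 0x401D1F
s_1 = InvRound(s_0, k_4) = 0xD3E401
s_2 = InvRound(s_1, k_3) = 0xCB5D3E
s_3 = InvRound(s_2, k_2) = 0x090CB5
s_4 = InvRound(s_3, k_1) = 0xBB8090
s_5 = InvRound(s_4, k_0) = 0x31CBB8

0x31CBB8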